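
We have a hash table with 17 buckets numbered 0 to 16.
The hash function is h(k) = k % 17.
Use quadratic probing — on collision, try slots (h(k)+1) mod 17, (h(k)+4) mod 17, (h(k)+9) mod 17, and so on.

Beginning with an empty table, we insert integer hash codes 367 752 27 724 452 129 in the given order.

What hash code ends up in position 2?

452

367 hashes to 10; slot 10 is free → place at 10.
752 hashes to 4; slot 4 is free → place at 4.
27 hashes to 10; 10 taken → place at 11.
724 hashes to 10; 10,11 taken → place at 14.
452 hashes to 10; 10,11,14 taken → place at 2.
129 hashes to 10; 10,11,14,2 taken → place at 9.
Table: [—, —, 452, —, 752, —, —, —, —, 129, 367, 27, —, —, 724, —, —]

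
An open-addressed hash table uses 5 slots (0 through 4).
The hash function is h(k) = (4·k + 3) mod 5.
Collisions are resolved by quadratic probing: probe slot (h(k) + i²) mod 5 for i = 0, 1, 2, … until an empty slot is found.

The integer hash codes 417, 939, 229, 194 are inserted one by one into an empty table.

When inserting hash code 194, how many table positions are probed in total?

3

417: h=1 => slot 1
939: h=4 => slot 4
229: h=4, probe 4,0 => slot 0
194: h=4, probe 4,0,3 => slot 3
Table: [229, 417, ∅, 194, 939]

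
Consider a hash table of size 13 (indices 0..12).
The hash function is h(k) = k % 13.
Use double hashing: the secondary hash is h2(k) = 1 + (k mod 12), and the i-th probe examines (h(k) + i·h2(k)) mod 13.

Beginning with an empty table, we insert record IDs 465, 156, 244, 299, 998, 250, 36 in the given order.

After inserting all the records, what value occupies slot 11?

Insert 465: h=10, slot 10 empty → index 10.
Insert 156: h=0, slot 0 empty → index 0.
Insert 244: h=10, h2=5, slot 10 occupied → index 2.
Insert 299: h=0, h2=12, slot 0 occupied → index 12.
Insert 998: h=10, h2=3, slots 10,0 occupied → index 3.
Insert 250: h=3, h2=11, slot 3 occupied → index 1.
Insert 36: h=10, h2=1, slot 10 occupied → index 11.
Table: [156, 250, 244, 998, —, —, —, —, —, —, 465, 36, 299]

36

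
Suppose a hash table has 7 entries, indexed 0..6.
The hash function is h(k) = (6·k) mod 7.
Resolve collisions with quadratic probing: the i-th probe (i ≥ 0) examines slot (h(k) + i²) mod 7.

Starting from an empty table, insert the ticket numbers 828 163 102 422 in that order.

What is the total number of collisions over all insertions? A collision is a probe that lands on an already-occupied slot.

3

828: h=5 -> slot 5
163: h=5, probe 5,6 -> slot 6
102: h=3 -> slot 3
422: h=5, probe 5,6,2 -> slot 2
Table: [_, _, 422, 102, _, 828, 163]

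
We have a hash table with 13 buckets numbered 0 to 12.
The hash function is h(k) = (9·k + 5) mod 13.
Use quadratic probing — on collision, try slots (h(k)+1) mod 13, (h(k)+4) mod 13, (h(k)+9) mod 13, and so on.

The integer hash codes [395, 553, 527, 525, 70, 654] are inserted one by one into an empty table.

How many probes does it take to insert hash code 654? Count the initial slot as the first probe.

3

395: h=11 -> slot 11
553: h=3 -> slot 3
527: h=3, probe 3,4 -> slot 4
525: h=11, probe 11,12 -> slot 12
70: h=11, probe 11,12,2 -> slot 2
654: h=2, probe 2,3,6 -> slot 6
Table: [_, _, 70, 553, 527, _, 654, _, _, _, _, 395, 525]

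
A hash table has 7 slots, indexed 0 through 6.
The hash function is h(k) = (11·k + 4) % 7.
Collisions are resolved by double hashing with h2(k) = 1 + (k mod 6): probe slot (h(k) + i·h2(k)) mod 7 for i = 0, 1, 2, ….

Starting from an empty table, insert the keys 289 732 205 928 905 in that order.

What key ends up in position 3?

905

Insert 289: h=5, slot 5 empty => index 5.
Insert 732: h=6, slot 6 empty => index 6.
Insert 205: h=5, h2=2, slot 5 occupied => index 0.
Insert 928: h=6, h2=5, slot 6 occupied => index 4.
Insert 905: h=5, h2=6, slots 5,4 occupied => index 3.
Table: [205, _, _, 905, 928, 289, 732]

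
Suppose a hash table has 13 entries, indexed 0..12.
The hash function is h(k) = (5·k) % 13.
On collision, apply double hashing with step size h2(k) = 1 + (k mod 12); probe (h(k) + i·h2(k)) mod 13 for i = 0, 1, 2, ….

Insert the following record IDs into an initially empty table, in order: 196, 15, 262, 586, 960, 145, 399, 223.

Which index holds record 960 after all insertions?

4

196: h=5 → slot 5
15: h=10 → slot 10
262: h=10, h2=11, probe 10,8 → slot 8
586: h=5, h2=11, probe 5,3 → slot 3
960: h=3, h2=1, probe 3,4 → slot 4
145: h=10, h2=2, probe 10,12 → slot 12
399: h=6 → slot 6
223: h=10, h2=8, probe 10,5,0 → slot 0
Table: [223, —, —, 586, 960, 196, 399, —, 262, —, 15, —, 145]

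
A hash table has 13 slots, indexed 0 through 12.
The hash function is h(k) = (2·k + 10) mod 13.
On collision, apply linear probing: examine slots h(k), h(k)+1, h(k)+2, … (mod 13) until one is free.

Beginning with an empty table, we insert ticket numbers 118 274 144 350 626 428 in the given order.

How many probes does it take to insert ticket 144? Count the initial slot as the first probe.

118 hashes to 12; slot 12 is free -> place at 12.
274 hashes to 12; 12 taken -> place at 0.
144 hashes to 12; 12,0 taken -> place at 1.
350 hashes to 8; slot 8 is free -> place at 8.
626 hashes to 1; 1 taken -> place at 2.
428 hashes to 8; 8 taken -> place at 9.
Table: [274, 144, 626, ., ., ., ., ., 350, 428, ., ., 118]

3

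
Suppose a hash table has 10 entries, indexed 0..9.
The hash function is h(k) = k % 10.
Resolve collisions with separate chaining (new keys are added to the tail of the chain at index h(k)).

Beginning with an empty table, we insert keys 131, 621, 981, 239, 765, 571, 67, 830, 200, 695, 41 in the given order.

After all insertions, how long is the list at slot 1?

Insert 131: h=1, bucket 1 empty → new chain.
Insert 621: h=1, bucket 1 nonempty → append to chain.
Insert 981: h=1, bucket 1 nonempty → append to chain.
Insert 239: h=9, bucket 9 empty → new chain.
Insert 765: h=5, bucket 5 empty → new chain.
Insert 571: h=1, bucket 1 nonempty → append to chain.
Insert 67: h=7, bucket 7 empty → new chain.
Insert 830: h=0, bucket 0 empty → new chain.
Insert 200: h=0, bucket 0 nonempty → append to chain.
Insert 695: h=5, bucket 5 nonempty → append to chain.
Insert 41: h=1, bucket 1 nonempty → append to chain.
Final buckets:
0: 830 -> 200
1: 131 -> 621 -> 981 -> 571 -> 41
2: _
3: _
4: _
5: 765 -> 695
6: _
7: 67
8: _
9: 239

5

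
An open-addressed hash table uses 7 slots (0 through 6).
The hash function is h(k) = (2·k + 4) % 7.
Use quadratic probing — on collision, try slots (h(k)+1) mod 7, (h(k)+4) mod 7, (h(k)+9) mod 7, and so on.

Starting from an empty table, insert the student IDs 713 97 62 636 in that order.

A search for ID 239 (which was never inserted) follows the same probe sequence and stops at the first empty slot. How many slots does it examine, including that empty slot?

713: h=2 -> slot 2
97: h=2, probe 2,3 -> slot 3
62: h=2, probe 2,3,6 -> slot 6
636: h=2, probe 2,3,6,4 -> slot 4
Table: [., ., 713, 97, 636, ., 62]
Lookup 239: h=6, probe 6,0 → slot 0 empty, not found.

2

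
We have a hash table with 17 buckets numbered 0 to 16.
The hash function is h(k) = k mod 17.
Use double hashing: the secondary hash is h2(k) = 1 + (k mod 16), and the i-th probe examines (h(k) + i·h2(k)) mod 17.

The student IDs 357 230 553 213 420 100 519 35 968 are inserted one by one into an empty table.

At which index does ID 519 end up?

8

357: h=0 -> slot 0
230: h=9 -> slot 9
553: h=9, h2=10, probe 9,2 -> slot 2
213: h=9, h2=6, probe 9,15 -> slot 15
420: h=12 -> slot 12
100: h=15, h2=5, probe 15,3 -> slot 3
519: h=9, h2=8, probe 9,0,8 -> slot 8
35: h=1 -> slot 1
968: h=16 -> slot 16
Table: [357, 35, 553, 100, _, _, _, _, 519, 230, _, _, 420, _, _, 213, 968]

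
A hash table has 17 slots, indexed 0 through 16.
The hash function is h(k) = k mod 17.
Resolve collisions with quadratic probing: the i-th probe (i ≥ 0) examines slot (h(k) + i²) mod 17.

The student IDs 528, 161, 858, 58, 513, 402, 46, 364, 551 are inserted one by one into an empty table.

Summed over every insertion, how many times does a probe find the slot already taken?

8

528: h=1 → slot 1
161: h=8 → slot 8
858: h=8, probe 8,9 → slot 9
58: h=7 → slot 7
513: h=3 → slot 3
402: h=11 → slot 11
46: h=12 → slot 12
364: h=7, probe 7,8,11,16 → slot 16
551: h=7, probe 7,8,11,16,6 → slot 6
Table: [—, 528, —, 513, —, —, 551, 58, 161, 858, —, 402, 46, —, —, —, 364]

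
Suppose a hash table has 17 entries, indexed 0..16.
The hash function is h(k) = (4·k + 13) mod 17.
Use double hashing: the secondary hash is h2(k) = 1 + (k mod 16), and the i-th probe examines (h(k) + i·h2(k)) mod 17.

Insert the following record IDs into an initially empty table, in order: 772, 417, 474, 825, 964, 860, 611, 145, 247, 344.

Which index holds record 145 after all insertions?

0

772 hashes to 7; slot 7 is free → place at 7.
417 hashes to 15; slot 15 is free → place at 15.
474 hashes to 5; slot 5 is free → place at 5.
825 hashes to 15, h2=10; 15 taken → place at 8.
964 hashes to 10; slot 10 is free → place at 10.
860 hashes to 2; slot 2 is free → place at 2.
611 hashes to 9; slot 9 is free → place at 9.
145 hashes to 15, h2=2; 15 taken → place at 0.
247 hashes to 15, h2=8; 15 taken → place at 6.
344 hashes to 12; slot 12 is free → place at 12.
Table: [145, _, 860, _, _, 474, 247, 772, 825, 611, 964, _, 344, _, _, 417, _]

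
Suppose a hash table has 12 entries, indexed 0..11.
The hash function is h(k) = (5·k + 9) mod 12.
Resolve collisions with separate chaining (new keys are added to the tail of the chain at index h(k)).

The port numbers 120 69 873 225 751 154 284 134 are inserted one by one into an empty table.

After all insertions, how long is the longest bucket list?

3

Insert 120: h=9, bucket 9 empty → new chain.
Insert 69: h=6, bucket 6 empty → new chain.
Insert 873: h=6, bucket 6 nonempty → append to chain.
Insert 225: h=6, bucket 6 nonempty → append to chain.
Insert 751: h=8, bucket 8 empty → new chain.
Insert 154: h=11, bucket 11 empty → new chain.
Insert 284: h=1, bucket 1 empty → new chain.
Insert 134: h=7, bucket 7 empty → new chain.
Final buckets:
0: ∅
1: 284
2: ∅
3: ∅
4: ∅
5: ∅
6: 69 -> 873 -> 225
7: 134
8: 751
9: 120
10: ∅
11: 154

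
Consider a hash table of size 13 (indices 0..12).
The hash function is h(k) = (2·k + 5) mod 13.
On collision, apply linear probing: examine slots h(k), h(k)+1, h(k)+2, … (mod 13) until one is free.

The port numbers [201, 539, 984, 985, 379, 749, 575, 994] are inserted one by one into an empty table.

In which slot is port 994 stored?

6

201: h=4 → slot 4
539: h=4, probe 4,5 → slot 5
984: h=10 → slot 10
985: h=12 → slot 12
379: h=9 → slot 9
749: h=8 → slot 8
575: h=11 → slot 11
994: h=4, probe 4,5,6 → slot 6
Table: [—, —, —, —, 201, 539, 994, —, 749, 379, 984, 575, 985]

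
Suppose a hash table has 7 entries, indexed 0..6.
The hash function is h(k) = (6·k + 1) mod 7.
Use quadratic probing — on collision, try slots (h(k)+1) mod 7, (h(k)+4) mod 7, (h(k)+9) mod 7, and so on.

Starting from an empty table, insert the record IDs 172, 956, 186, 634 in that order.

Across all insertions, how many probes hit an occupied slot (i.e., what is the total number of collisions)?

172: h=4 => slot 4
956: h=4, probe 4,5 => slot 5
186: h=4, probe 4,5,1 => slot 1
634: h=4, probe 4,5,1,6 => slot 6
Table: [—, 186, —, —, 172, 956, 634]

6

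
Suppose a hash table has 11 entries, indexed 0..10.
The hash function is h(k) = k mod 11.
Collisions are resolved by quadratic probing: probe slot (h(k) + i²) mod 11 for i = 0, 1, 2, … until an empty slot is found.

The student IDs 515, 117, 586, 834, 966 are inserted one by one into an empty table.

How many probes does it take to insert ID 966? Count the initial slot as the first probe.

3

515: h=9 → slot 9
117: h=7 → slot 7
586: h=3 → slot 3
834: h=9, probe 9,10 → slot 10
966: h=9, probe 9,10,2 → slot 2
Table: [—, —, 966, 586, —, —, —, 117, —, 515, 834]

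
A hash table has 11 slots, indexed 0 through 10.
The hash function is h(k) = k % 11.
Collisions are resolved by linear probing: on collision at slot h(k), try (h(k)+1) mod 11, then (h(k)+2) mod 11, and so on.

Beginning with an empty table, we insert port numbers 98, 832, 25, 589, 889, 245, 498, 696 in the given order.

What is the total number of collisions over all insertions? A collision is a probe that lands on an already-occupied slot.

8

98: h=10 → slot 10
832: h=7 → slot 7
25: h=3 → slot 3
589: h=6 → slot 6
889: h=9 → slot 9
245: h=3, probe 3,4 → slot 4
498: h=3, probe 3,4,5 → slot 5
696: h=3, probe 3,4,5,6,7,8 → slot 8
Table: [_, _, _, 25, 245, 498, 589, 832, 696, 889, 98]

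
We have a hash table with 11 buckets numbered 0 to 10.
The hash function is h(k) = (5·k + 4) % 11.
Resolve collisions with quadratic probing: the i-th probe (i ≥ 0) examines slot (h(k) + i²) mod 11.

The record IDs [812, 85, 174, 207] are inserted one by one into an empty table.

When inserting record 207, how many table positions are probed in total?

812 hashes to 5; slot 5 is free → place at 5.
85 hashes to 0; slot 0 is free → place at 0.
174 hashes to 5; 5 taken → place at 6.
207 hashes to 5; 5,6 taken → place at 9.
Table: [85, ∅, ∅, ∅, ∅, 812, 174, ∅, ∅, 207, ∅]

3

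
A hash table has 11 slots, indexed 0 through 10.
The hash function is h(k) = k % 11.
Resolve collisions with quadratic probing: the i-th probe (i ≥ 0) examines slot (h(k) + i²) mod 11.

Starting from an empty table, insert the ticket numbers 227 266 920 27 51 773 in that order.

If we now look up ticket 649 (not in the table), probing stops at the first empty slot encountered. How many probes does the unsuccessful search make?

Insert 227: h=7, slot 7 empty => index 7.
Insert 266: h=2, slot 2 empty => index 2.
Insert 920: h=7, slot 7 occupied => index 8.
Insert 27: h=5, slot 5 empty => index 5.
Insert 51: h=7, slots 7,8 occupied => index 0.
Insert 773: h=3, slot 3 empty => index 3.
Table: [51, -, 266, 773, -, 27, -, 227, 920, -, -]
Lookup 649: h=0, probe 0,1 → slot 1 empty, not found.

2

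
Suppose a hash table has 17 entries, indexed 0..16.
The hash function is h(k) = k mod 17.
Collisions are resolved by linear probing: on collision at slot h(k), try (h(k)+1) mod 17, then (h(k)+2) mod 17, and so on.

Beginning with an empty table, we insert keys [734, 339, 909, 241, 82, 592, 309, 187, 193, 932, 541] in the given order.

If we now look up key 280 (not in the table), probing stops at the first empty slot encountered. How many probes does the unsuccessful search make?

2

Insert 734: h=3, slot 3 empty -> index 3.
Insert 339: h=16, slot 16 empty -> index 16.
Insert 909: h=8, slot 8 empty -> index 8.
Insert 241: h=3, slot 3 occupied -> index 4.
Insert 82: h=14, slot 14 empty -> index 14.
Insert 592: h=14, slot 14 occupied -> index 15.
Insert 309: h=3, slots 3,4 occupied -> index 5.
Insert 187: h=0, slot 0 empty -> index 0.
Insert 193: h=6, slot 6 empty -> index 6.
Insert 932: h=14, slots 14,15,16,0 occupied -> index 1.
Insert 541: h=14, slots 14,15,16,0,1 occupied -> index 2.
Table: [187, 932, 541, 734, 241, 309, 193, _, 909, _, _, _, _, _, 82, 592, 339]
Lookup 280: h=8, probe 8,9 → slot 9 empty, not found.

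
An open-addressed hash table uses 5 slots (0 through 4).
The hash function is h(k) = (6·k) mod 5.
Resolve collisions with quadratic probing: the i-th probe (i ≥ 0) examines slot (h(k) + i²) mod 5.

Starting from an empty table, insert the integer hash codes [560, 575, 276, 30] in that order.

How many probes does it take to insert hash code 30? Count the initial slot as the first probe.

3

560: h=0 -> slot 0
575: h=0, probe 0,1 -> slot 1
276: h=1, probe 1,2 -> slot 2
30: h=0, probe 0,1,4 -> slot 4
Table: [560, 575, 276, -, 30]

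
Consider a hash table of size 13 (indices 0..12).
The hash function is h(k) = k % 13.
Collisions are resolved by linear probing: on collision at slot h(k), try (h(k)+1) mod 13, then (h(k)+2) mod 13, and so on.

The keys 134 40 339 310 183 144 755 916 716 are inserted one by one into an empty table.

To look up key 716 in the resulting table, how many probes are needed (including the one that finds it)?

134: h=4 -> slot 4
40: h=1 -> slot 1
339: h=1, probe 1,2 -> slot 2
310: h=11 -> slot 11
183: h=1, probe 1,2,3 -> slot 3
144: h=1, probe 1,2,3,4,5 -> slot 5
755: h=1, probe 1,2,3,4,5,6 -> slot 6
916: h=6, probe 6,7 -> slot 7
716: h=1, probe 1,2,3,4,5,6,7,8 -> slot 8
Table: [., 40, 339, 183, 134, 144, 755, 916, 716, ., ., 310, .]
Lookup 716: h=1, probe 1,2,3,4,5,6,7,8 → found at 8.

8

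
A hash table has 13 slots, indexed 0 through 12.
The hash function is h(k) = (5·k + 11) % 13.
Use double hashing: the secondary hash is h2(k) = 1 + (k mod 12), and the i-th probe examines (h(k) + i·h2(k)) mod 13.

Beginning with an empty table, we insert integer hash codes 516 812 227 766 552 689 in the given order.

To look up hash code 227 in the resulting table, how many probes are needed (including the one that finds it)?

Insert 516: h=4, slot 4 empty -> index 4.
Insert 812: h=2, slot 2 empty -> index 2.
Insert 227: h=2, h2=12, slot 2 occupied -> index 1.
Insert 766: h=6, slot 6 empty -> index 6.
Insert 552: h=2, h2=1, slot 2 occupied -> index 3.
Insert 689: h=11, slot 11 empty -> index 11.
Table: [∅, 227, 812, 552, 516, ∅, 766, ∅, ∅, ∅, ∅, 689, ∅]
Lookup 227: h=2, h2=12, probe 2,1 → found at 1.

2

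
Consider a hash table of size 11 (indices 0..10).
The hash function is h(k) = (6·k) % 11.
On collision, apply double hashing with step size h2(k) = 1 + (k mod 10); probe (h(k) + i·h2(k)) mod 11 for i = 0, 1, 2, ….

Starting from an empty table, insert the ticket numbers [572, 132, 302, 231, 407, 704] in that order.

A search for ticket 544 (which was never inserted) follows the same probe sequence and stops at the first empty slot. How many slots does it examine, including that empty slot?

Insert 572: h=0, slot 0 empty → index 0.
Insert 132: h=0, h2=3, slot 0 occupied → index 3.
Insert 302: h=8, slot 8 empty → index 8.
Insert 231: h=0, h2=2, slot 0 occupied → index 2.
Insert 407: h=0, h2=8, slots 0,8 occupied → index 5.
Insert 704: h=0, h2=5, slots 0,5 occupied → index 10.
Table: [572, —, 231, 132, —, 407, —, —, 302, —, 704]
Lookup 544: h=8, h2=5, probe 8,2,7 → slot 7 empty, not found.

3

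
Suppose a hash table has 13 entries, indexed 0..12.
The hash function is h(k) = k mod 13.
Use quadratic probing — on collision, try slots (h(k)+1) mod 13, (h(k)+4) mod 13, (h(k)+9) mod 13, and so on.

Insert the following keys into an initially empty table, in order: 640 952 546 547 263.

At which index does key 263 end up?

Insert 640: h=3, slot 3 empty -> index 3.
Insert 952: h=3, slot 3 occupied -> index 4.
Insert 546: h=0, slot 0 empty -> index 0.
Insert 547: h=1, slot 1 empty -> index 1.
Insert 263: h=3, slots 3,4 occupied -> index 7.
Table: [546, 547, _, 640, 952, _, _, 263, _, _, _, _, _]

7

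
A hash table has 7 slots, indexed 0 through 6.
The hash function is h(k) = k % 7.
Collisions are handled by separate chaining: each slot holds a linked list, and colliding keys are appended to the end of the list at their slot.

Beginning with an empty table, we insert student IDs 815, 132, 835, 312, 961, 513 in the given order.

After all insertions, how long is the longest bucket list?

3

815 -> bucket 3
132 -> bucket 6
835 -> bucket 2
312 -> bucket 4
961 -> bucket 2 (collision)
513 -> bucket 2 (collision)
Final buckets:
0: —
1: —
2: 835 -> 961 -> 513
3: 815
4: 312
5: —
6: 132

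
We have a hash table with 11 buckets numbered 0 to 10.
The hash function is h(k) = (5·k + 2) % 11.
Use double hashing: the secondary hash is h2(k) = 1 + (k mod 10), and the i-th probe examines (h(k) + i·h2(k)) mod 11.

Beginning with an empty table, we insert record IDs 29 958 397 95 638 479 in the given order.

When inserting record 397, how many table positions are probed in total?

3

29 hashes to 4; slot 4 is free -> place at 4.
958 hashes to 7; slot 7 is free -> place at 7.
397 hashes to 7, h2=8; 7,4 taken -> place at 1.
95 hashes to 4, h2=6; 4 taken -> place at 10.
638 hashes to 2; slot 2 is free -> place at 2.
479 hashes to 10, h2=10; 10 taken -> place at 9.
Table: [_, 397, 638, _, 29, _, _, 958, _, 479, 95]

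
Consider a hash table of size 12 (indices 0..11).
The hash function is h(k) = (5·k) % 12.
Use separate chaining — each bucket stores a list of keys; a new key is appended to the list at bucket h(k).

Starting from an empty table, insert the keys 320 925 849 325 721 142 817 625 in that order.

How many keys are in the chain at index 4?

Insert 320: h=4, bucket 4 empty -> new chain.
Insert 925: h=5, bucket 5 empty -> new chain.
Insert 849: h=9, bucket 9 empty -> new chain.
Insert 325: h=5, bucket 5 nonempty -> append to chain.
Insert 721: h=5, bucket 5 nonempty -> append to chain.
Insert 142: h=2, bucket 2 empty -> new chain.
Insert 817: h=5, bucket 5 nonempty -> append to chain.
Insert 625: h=5, bucket 5 nonempty -> append to chain.
Final buckets:
0: .
1: .
2: 142
3: .
4: 320
5: 925 -> 325 -> 721 -> 817 -> 625
6: .
7: .
8: .
9: 849
10: .
11: .

1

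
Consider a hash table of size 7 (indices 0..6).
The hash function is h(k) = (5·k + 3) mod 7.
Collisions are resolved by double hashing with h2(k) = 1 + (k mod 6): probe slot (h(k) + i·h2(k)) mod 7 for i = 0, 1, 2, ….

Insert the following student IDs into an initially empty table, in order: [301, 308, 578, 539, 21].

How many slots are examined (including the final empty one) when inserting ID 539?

301 hashes to 3; slot 3 is free → place at 3.
308 hashes to 3, h2=3; 3 taken → place at 6.
578 hashes to 2; slot 2 is free → place at 2.
539 hashes to 3, h2=6; 3,2 taken → place at 1.
21 hashes to 3, h2=4; 3 taken → place at 0.
Table: [21, 539, 578, 301, ∅, ∅, 308]

3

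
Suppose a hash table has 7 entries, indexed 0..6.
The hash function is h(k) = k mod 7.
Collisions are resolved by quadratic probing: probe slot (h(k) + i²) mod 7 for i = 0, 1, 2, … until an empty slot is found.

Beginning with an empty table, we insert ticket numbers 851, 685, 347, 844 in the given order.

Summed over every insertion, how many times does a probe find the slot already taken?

851 hashes to 4; slot 4 is free -> place at 4.
685 hashes to 6; slot 6 is free -> place at 6.
347 hashes to 4; 4 taken -> place at 5.
844 hashes to 4; 4,5 taken -> place at 1.
Table: [-, 844, -, -, 851, 347, 685]

3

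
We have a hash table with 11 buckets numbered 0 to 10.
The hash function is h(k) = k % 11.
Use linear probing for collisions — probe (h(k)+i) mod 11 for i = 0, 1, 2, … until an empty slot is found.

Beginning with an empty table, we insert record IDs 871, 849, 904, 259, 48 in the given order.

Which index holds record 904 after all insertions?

4

Insert 871: h=2, slot 2 empty → index 2.
Insert 849: h=2, slot 2 occupied → index 3.
Insert 904: h=2, slots 2,3 occupied → index 4.
Insert 259: h=6, slot 6 empty → index 6.
Insert 48: h=4, slot 4 occupied → index 5.
Table: [—, —, 871, 849, 904, 48, 259, —, —, —, —]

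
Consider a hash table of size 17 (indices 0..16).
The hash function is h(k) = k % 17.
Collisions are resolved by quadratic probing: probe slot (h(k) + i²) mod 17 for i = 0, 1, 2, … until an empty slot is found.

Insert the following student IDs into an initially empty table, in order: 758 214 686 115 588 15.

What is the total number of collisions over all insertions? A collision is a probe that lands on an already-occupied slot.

758 hashes to 10; slot 10 is free → place at 10.
214 hashes to 10; 10 taken → place at 11.
686 hashes to 6; slot 6 is free → place at 6.
115 hashes to 13; slot 13 is free → place at 13.
588 hashes to 10; 10,11 taken → place at 14.
15 hashes to 15; slot 15 is free → place at 15.
Table: [-, -, -, -, -, -, 686, -, -, -, 758, 214, -, 115, 588, 15, -]

3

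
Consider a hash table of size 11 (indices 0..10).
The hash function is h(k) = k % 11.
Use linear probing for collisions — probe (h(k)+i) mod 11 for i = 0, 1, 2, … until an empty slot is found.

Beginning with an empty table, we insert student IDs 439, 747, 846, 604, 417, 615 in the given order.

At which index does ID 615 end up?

439: h=10 -> slot 10
747: h=10, probe 10,0 -> slot 0
846: h=10, probe 10,0,1 -> slot 1
604: h=10, probe 10,0,1,2 -> slot 2
417: h=10, probe 10,0,1,2,3 -> slot 3
615: h=10, probe 10,0,1,2,3,4 -> slot 4
Table: [747, 846, 604, 417, 615, _, _, _, _, _, 439]

4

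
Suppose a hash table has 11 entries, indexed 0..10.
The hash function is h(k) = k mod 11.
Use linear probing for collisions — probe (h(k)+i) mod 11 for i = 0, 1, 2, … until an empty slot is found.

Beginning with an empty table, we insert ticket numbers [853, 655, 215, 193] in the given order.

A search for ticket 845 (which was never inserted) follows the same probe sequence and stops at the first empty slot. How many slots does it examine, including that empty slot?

853: h=6 => slot 6
655: h=6, probe 6,7 => slot 7
215: h=6, probe 6,7,8 => slot 8
193: h=6, probe 6,7,8,9 => slot 9
Table: [., ., ., ., ., ., 853, 655, 215, 193, .]
Lookup 845: h=9, probe 9,10 → slot 10 empty, not found.

2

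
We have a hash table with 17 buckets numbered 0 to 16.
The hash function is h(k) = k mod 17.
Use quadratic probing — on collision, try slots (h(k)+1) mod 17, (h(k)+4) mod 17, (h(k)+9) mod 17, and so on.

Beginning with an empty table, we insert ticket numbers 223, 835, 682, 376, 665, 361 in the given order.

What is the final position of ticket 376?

11

223: h=2 -> slot 2
835: h=2, probe 2,3 -> slot 3
682: h=2, probe 2,3,6 -> slot 6
376: h=2, probe 2,3,6,11 -> slot 11
665: h=2, probe 2,3,6,11,1 -> slot 1
361: h=4 -> slot 4
Table: [., 665, 223, 835, 361, ., 682, ., ., ., ., 376, ., ., ., ., .]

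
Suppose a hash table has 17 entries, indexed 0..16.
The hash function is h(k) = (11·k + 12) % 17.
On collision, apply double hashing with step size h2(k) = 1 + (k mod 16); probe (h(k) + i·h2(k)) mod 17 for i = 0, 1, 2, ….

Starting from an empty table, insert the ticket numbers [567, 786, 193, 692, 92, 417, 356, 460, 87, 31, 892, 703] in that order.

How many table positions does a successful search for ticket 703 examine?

567 hashes to 10; slot 10 is free => place at 10.
786 hashes to 5; slot 5 is free => place at 5.
193 hashes to 10, h2=2; 10 taken => place at 12.
692 hashes to 8; slot 8 is free => place at 8.
92 hashes to 4; slot 4 is free => place at 4.
417 hashes to 9; slot 9 is free => place at 9.
356 hashes to 1; slot 1 is free => place at 1.
460 hashes to 6; slot 6 is free => place at 6.
87 hashes to 0; slot 0 is free => place at 0.
31 hashes to 13; slot 13 is free => place at 13.
892 hashes to 15; slot 15 is free => place at 15.
703 hashes to 10, h2=16; 10,9,8 taken => place at 7.
Table: [87, 356, ., ., 92, 786, 460, 703, 692, 417, 567, ., 193, 31, ., 892, .]
Lookup 703: h=10, h2=16, probe 10,9,8,7 → found at 7.

4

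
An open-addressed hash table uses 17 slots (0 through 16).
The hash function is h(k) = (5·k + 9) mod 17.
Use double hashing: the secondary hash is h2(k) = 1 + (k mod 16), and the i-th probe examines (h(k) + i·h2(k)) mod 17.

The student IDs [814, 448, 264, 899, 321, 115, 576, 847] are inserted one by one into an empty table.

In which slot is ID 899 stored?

7

Insert 814: h=16, slot 16 empty → index 16.
Insert 448: h=5, slot 5 empty → index 5.
Insert 264: h=3, slot 3 empty → index 3.
Insert 899: h=16, h2=4, slots 16,3 occupied → index 7.
Insert 321: h=16, h2=2, slot 16 occupied → index 1.
Insert 115: h=6, slot 6 empty → index 6.
Insert 576: h=16, h2=1, slot 16 occupied → index 0.
Insert 847: h=11, slot 11 empty → index 11.
Table: [576, 321, ., 264, ., 448, 115, 899, ., ., ., 847, ., ., ., ., 814]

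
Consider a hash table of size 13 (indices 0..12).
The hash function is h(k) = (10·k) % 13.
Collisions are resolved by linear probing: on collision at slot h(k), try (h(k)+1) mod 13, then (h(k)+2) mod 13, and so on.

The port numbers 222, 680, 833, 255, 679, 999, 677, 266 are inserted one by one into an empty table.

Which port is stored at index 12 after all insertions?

222 hashes to 10; slot 10 is free -> place at 10.
680 hashes to 1; slot 1 is free -> place at 1.
833 hashes to 10; 10 taken -> place at 11.
255 hashes to 2; slot 2 is free -> place at 2.
679 hashes to 4; slot 4 is free -> place at 4.
999 hashes to 6; slot 6 is free -> place at 6.
677 hashes to 10; 10,11 taken -> place at 12.
266 hashes to 8; slot 8 is free -> place at 8.
Table: [-, 680, 255, -, 679, -, 999, -, 266, -, 222, 833, 677]

677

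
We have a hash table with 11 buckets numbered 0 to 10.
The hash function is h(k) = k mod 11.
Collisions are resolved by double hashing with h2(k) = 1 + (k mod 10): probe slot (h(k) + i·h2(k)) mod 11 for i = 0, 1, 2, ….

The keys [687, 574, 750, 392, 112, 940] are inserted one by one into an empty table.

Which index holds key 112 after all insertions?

687 hashes to 5; slot 5 is free -> place at 5.
574 hashes to 2; slot 2 is free -> place at 2.
750 hashes to 2, h2=1; 2 taken -> place at 3.
392 hashes to 7; slot 7 is free -> place at 7.
112 hashes to 2, h2=3; 2,5 taken -> place at 8.
940 hashes to 5, h2=1; 5 taken -> place at 6.
Table: [—, —, 574, 750, —, 687, 940, 392, 112, —, —]

8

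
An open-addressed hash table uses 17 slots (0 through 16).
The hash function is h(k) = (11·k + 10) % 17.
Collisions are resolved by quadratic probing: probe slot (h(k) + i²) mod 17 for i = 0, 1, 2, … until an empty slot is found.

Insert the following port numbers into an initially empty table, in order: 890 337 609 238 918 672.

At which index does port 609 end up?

12

Insert 890: h=8, slot 8 empty => index 8.
Insert 337: h=11, slot 11 empty => index 11.
Insert 609: h=11, slot 11 occupied => index 12.
Insert 238: h=10, slot 10 empty => index 10.
Insert 918: h=10, slots 10,11 occupied => index 14.
Insert 672: h=7, slot 7 empty => index 7.
Table: [∅, ∅, ∅, ∅, ∅, ∅, ∅, 672, 890, ∅, 238, 337, 609, ∅, 918, ∅, ∅]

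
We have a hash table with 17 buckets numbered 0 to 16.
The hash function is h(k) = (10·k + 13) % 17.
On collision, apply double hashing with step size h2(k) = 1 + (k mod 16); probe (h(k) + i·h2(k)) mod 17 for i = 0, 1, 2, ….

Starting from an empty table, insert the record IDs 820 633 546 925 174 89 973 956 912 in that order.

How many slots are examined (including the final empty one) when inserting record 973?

Insert 820: h=2, slot 2 empty => index 2.
Insert 633: h=2, h2=10, slot 2 occupied => index 12.
Insert 546: h=16, slot 16 empty => index 16.
Insert 925: h=15, slot 15 empty => index 15.
Insert 174: h=2, h2=15, slot 2 occupied => index 0.
Insert 89: h=2, h2=10, slots 2,12 occupied => index 5.
Insert 973: h=2, h2=14, slots 2,16 occupied => index 13.
Insert 956: h=2, h2=13, slots 2,15 occupied => index 11.
Insert 912: h=4, slot 4 empty => index 4.
Table: [174, —, 820, —, 912, 89, —, —, —, —, —, 956, 633, 973, —, 925, 546]

3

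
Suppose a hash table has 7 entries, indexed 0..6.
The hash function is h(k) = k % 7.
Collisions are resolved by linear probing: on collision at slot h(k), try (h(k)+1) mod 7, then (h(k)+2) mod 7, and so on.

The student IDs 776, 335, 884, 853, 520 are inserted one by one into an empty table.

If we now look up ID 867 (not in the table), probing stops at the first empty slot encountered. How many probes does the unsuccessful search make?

776 hashes to 6; slot 6 is free → place at 6.
335 hashes to 6; 6 taken → place at 0.
884 hashes to 2; slot 2 is free → place at 2.
853 hashes to 6; 6,0 taken → place at 1.
520 hashes to 2; 2 taken → place at 3.
Table: [335, 853, 884, 520, —, —, 776]
Lookup 867: h=6, probe 6,0,1,2,3,4 → slot 4 empty, not found.

6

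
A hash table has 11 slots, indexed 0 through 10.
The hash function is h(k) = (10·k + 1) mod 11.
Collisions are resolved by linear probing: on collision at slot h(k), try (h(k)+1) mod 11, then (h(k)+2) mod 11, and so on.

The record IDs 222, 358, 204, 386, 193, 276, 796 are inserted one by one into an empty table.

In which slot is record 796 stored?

9

Insert 222: h=10, slot 10 empty -> index 10.
Insert 358: h=6, slot 6 empty -> index 6.
Insert 204: h=6, slot 6 occupied -> index 7.
Insert 386: h=0, slot 0 empty -> index 0.
Insert 193: h=6, slots 6,7 occupied -> index 8.
Insert 276: h=0, slot 0 occupied -> index 1.
Insert 796: h=8, slot 8 occupied -> index 9.
Table: [386, 276, ., ., ., ., 358, 204, 193, 796, 222]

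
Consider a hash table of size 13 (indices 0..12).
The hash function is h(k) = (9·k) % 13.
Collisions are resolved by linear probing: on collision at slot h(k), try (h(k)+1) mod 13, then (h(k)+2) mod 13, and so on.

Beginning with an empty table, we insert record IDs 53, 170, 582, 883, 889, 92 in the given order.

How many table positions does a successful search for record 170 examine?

2

Insert 53: h=9, slot 9 empty → index 9.
Insert 170: h=9, slot 9 occupied → index 10.
Insert 582: h=12, slot 12 empty → index 12.
Insert 883: h=4, slot 4 empty → index 4.
Insert 889: h=6, slot 6 empty → index 6.
Insert 92: h=9, slots 9,10 occupied → index 11.
Table: [∅, ∅, ∅, ∅, 883, ∅, 889, ∅, ∅, 53, 170, 92, 582]
Lookup 170: h=9, probe 9,10 → found at 10.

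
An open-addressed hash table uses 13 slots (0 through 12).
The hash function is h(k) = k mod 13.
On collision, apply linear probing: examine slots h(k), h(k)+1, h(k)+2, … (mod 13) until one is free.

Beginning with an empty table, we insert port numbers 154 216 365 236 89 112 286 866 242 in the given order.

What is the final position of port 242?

154: h=11 -> slot 11
216: h=8 -> slot 8
365: h=1 -> slot 1
236: h=2 -> slot 2
89: h=11, probe 11,12 -> slot 12
112: h=8, probe 8,9 -> slot 9
286: h=0 -> slot 0
866: h=8, probe 8,9,10 -> slot 10
242: h=8, probe 8,9,10,11,12,0,1,2,3 -> slot 3
Table: [286, 365, 236, 242, ., ., ., ., 216, 112, 866, 154, 89]

3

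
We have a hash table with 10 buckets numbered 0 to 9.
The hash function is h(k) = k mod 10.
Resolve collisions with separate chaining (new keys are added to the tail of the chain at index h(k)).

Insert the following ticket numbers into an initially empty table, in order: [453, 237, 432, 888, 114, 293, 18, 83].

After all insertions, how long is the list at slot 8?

2

Insert 453: h=3, bucket 3 empty → new chain.
Insert 237: h=7, bucket 7 empty → new chain.
Insert 432: h=2, bucket 2 empty → new chain.
Insert 888: h=8, bucket 8 empty → new chain.
Insert 114: h=4, bucket 4 empty → new chain.
Insert 293: h=3, bucket 3 nonempty → append to chain.
Insert 18: h=8, bucket 8 nonempty → append to chain.
Insert 83: h=3, bucket 3 nonempty → append to chain.
Final buckets:
0: -
1: -
2: 432
3: 453 -> 293 -> 83
4: 114
5: -
6: -
7: 237
8: 888 -> 18
9: -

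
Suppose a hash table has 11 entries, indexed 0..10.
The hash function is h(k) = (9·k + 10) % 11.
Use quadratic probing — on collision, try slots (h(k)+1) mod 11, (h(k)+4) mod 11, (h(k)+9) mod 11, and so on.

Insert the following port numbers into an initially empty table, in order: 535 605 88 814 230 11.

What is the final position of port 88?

535 hashes to 7; slot 7 is free => place at 7.
605 hashes to 10; slot 10 is free => place at 10.
88 hashes to 10; 10 taken => place at 0.
814 hashes to 10; 10,0 taken => place at 3.
230 hashes to 1; slot 1 is free => place at 1.
11 hashes to 10; 10,0,3 taken => place at 8.
Table: [88, 230, ., 814, ., ., ., 535, 11, ., 605]

0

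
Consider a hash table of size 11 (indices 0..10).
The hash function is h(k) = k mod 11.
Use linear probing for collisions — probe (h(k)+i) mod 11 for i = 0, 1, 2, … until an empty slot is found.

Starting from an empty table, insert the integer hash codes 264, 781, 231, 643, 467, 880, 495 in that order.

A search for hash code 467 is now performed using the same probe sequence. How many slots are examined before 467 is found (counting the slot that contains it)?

264 hashes to 0; slot 0 is free -> place at 0.
781 hashes to 0; 0 taken -> place at 1.
231 hashes to 0; 0,1 taken -> place at 2.
643 hashes to 5; slot 5 is free -> place at 5.
467 hashes to 5; 5 taken -> place at 6.
880 hashes to 0; 0,1,2 taken -> place at 3.
495 hashes to 0; 0,1,2,3 taken -> place at 4.
Table: [264, 781, 231, 880, 495, 643, 467, -, -, -, -]
Lookup 467: h=5, probe 5,6 → found at 6.

2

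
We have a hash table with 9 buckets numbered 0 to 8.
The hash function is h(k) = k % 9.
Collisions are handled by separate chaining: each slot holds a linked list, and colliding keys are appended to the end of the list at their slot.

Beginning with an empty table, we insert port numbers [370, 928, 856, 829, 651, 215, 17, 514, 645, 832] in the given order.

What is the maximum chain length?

5

Insert 370: h=1, bucket 1 empty -> new chain.
Insert 928: h=1, bucket 1 nonempty -> append to chain.
Insert 856: h=1, bucket 1 nonempty -> append to chain.
Insert 829: h=1, bucket 1 nonempty -> append to chain.
Insert 651: h=3, bucket 3 empty -> new chain.
Insert 215: h=8, bucket 8 empty -> new chain.
Insert 17: h=8, bucket 8 nonempty -> append to chain.
Insert 514: h=1, bucket 1 nonempty -> append to chain.
Insert 645: h=6, bucket 6 empty -> new chain.
Insert 832: h=4, bucket 4 empty -> new chain.
Final buckets:
0: ∅
1: 370 -> 928 -> 856 -> 829 -> 514
2: ∅
3: 651
4: 832
5: ∅
6: 645
7: ∅
8: 215 -> 17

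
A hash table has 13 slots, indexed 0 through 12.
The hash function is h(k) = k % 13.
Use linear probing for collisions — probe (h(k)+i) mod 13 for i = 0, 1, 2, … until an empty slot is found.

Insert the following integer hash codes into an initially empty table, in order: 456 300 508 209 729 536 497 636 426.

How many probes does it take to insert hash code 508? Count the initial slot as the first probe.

3

456: h=1 -> slot 1
300: h=1, probe 1,2 -> slot 2
508: h=1, probe 1,2,3 -> slot 3
209: h=1, probe 1,2,3,4 -> slot 4
729: h=1, probe 1,2,3,4,5 -> slot 5
536: h=3, probe 3,4,5,6 -> slot 6
497: h=3, probe 3,4,5,6,7 -> slot 7
636: h=12 -> slot 12
426: h=10 -> slot 10
Table: [∅, 456, 300, 508, 209, 729, 536, 497, ∅, ∅, 426, ∅, 636]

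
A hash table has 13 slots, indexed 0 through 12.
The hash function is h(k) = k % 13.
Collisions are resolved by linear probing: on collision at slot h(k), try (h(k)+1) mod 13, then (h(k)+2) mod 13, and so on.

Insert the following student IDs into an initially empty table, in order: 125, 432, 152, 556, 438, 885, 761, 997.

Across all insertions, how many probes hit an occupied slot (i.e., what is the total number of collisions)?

5

125: h=8 -> slot 8
432: h=3 -> slot 3
152: h=9 -> slot 9
556: h=10 -> slot 10
438: h=9, probe 9,10,11 -> slot 11
885: h=1 -> slot 1
761: h=7 -> slot 7
997: h=9, probe 9,10,11,12 -> slot 12
Table: [—, 885, —, 432, —, —, —, 761, 125, 152, 556, 438, 997]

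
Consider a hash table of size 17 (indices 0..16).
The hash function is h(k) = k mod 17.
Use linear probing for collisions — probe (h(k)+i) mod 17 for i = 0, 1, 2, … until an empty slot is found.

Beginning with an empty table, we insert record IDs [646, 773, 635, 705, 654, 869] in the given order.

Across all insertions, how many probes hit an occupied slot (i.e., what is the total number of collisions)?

Insert 646: h=0, slot 0 empty → index 0.
Insert 773: h=8, slot 8 empty → index 8.
Insert 635: h=6, slot 6 empty → index 6.
Insert 705: h=8, slot 8 occupied → index 9.
Insert 654: h=8, slots 8,9 occupied → index 10.
Insert 869: h=2, slot 2 empty → index 2.
Table: [646, —, 869, —, —, —, 635, —, 773, 705, 654, —, —, —, —, —, —]

3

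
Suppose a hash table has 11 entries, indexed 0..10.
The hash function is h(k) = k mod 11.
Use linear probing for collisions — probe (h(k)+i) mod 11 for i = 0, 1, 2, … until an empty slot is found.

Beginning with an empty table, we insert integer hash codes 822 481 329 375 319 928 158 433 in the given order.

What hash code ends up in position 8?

822 hashes to 8; slot 8 is free => place at 8.
481 hashes to 8; 8 taken => place at 9.
329 hashes to 10; slot 10 is free => place at 10.
375 hashes to 1; slot 1 is free => place at 1.
319 hashes to 0; slot 0 is free => place at 0.
928 hashes to 4; slot 4 is free => place at 4.
158 hashes to 4; 4 taken => place at 5.
433 hashes to 4; 4,5 taken => place at 6.
Table: [319, 375, -, -, 928, 158, 433, -, 822, 481, 329]

822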